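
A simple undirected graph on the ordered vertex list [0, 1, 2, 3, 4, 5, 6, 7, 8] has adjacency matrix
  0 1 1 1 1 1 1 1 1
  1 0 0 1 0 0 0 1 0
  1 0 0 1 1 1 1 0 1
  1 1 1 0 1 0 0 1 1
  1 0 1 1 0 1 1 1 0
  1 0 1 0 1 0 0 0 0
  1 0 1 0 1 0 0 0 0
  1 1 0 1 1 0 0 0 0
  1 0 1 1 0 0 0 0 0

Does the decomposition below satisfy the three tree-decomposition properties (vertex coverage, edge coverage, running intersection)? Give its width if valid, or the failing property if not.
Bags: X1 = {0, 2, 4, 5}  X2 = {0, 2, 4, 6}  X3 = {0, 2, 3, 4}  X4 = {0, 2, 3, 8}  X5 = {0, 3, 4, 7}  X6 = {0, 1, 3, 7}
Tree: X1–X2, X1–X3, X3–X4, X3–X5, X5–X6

Yes; width 3.

Every vertex of G appears in some bag (union = {0, 1, 2, 3, 4, 5, 6, 7, 8}); every edge is covered by a bag; and for each vertex v the set of bags containing v is connected in the bag tree. The decomposition is therefore valid. The largest bag has 4 vertices, so the width is 3.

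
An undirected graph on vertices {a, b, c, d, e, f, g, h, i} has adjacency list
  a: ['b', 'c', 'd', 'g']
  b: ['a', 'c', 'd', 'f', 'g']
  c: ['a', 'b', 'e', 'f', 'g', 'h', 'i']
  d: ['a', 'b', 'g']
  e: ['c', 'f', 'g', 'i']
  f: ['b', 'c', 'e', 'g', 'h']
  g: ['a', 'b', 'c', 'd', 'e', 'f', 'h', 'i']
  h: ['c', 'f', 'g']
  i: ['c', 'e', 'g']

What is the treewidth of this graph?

A width-3 tree decomposition is:
Bags: B1 = {a, b, d, g}  B2 = {a, b, c, g}  B3 = {b, c, f, g}  B4 = {c, f, g, h}  B5 = {c, e, f, g}  B6 = {c, e, g, i}
Tree: B1–B2, B2–B3, B3–B4, B3–B5, B5–B6
Each bag holds 4 vertices, so the decomposition has width 3, which upper-bounds the treewidth. Conversely, {a, b, d, g} is a clique of size 4, and the vertices of any clique must share a bag in every tree decomposition; so some bag has ≥ 4 vertices and tw(G) ≥ 3. Combining the bounds, tw(G) = 3.

3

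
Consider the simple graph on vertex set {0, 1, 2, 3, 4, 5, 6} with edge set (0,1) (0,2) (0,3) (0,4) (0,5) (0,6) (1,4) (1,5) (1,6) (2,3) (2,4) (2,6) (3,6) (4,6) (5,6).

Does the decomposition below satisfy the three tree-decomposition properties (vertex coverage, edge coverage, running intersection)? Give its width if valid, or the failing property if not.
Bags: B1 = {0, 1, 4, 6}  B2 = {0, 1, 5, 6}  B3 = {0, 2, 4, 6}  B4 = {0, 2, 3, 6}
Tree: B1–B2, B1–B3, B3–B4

Yes; width 3.

Vertex coverage: the bags together contain {0, 1, 2, 3, 4, 5, 6}, the full vertex set. Edge coverage: each edge of G has both endpoints in at least one bag. Running intersection: for every vertex, the bags containing it form a connected subtree. All three properties hold, so this is a valid tree decomposition of width max|bag| − 1 = 3, and hence tw(G) ≤ 3.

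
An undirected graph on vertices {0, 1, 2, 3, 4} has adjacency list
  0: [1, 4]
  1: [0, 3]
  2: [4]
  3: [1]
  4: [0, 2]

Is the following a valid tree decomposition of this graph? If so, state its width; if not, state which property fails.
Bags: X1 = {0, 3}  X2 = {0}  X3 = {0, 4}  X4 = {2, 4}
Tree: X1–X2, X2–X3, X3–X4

No — vertex 1 appears in no bag.

A tree decomposition must satisfy three properties: every vertex lies in some bag; for every edge, both endpoints lie together in some bag; and for every vertex, the bags containing it form a connected subtree. Here vertex 1 appears in no bag, so the decomposition is invalid.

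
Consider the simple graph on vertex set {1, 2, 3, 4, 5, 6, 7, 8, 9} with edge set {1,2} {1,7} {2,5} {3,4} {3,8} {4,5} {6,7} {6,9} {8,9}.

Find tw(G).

2

A width-2 tree decomposition is:
Bags: B1 = {1, 2, 5}  B2 = {1, 5, 7}  B3 = {5, 6, 7}  B4 = {5, 6, 9}  B5 = {5, 8, 9}  B6 = {3, 5, 8}  B7 = {3, 4, 5}
Tree: B1–B2, B2–B3, B3–B4, B4–B5, B5–B6, B6–B7
The largest bag has 3 vertices, giving width 2; this decomposition certifies tw(G) ≤ 2. Since 5–2–1–7–6–9–8–3–4–5 is a cycle in G, G is not acyclic. Forests are exactly the graphs of treewidth ≤ 1, so tw(G) ≥ 2. Hence tw(G) = 2 exactly.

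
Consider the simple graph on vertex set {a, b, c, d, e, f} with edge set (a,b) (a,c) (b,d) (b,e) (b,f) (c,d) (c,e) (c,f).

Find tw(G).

2

A width-2 tree decomposition is:
Bags: B1 = {b, c, d}  B2 = {b, c, e}  B3 = {a, b, c}  B4 = {b, c, f}
Tree: B1–B2, B2–B3, B3–B4
The largest bag has 3 vertices, giving width 2; this decomposition certifies tw(G) ≤ 2. The edges d–c–e–b–d form a cycle, so G is not a tree and its treewidth is at least 2. The upper and lower bounds meet at 2, so that is the treewidth.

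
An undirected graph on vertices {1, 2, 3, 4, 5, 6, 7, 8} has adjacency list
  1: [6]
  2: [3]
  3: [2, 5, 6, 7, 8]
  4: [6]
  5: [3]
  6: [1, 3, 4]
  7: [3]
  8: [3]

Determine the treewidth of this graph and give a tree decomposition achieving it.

The largest bag has 2 vertices, giving width 1; this decomposition certifies tw(G) ≤ 1. Any graph with an edge has treewidth ≥ 1, and G has the edge 8–3. The upper and lower bounds meet at 1, so that is the treewidth.

Treewidth 1.
One optimal decomposition is:
Bags: B1 = {3, 8}  B2 = {3, 6}  B3 = {2, 3}  B4 = {4, 6}  B5 = {1, 6}  B6 = {3, 7}  B7 = {3, 5}
Tree: B1–B2, B2–B3, B2–B4, B2–B5, B2–B6, B1–B7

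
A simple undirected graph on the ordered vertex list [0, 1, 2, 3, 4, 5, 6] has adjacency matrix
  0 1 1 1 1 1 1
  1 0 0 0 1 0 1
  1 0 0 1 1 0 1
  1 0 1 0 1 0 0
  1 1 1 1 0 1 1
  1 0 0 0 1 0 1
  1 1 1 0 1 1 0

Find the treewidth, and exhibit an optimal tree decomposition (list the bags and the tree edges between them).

Every bag has size at most 4, so the width is 4 − 1 = 3 and tw(G) ≤ 3. On the other hand G contains the 4-clique {0, 2, 3, 4}. A clique must lie in a single bag of any decomposition, so no decomposition can have width below 3. Therefore the treewidth is 3.

Treewidth 3.
One optimal decomposition is:
Bags: B1 = {0, 2, 3, 4}  B2 = {0, 2, 4, 6}  B3 = {0, 4, 5, 6}  B4 = {0, 1, 4, 6}
Tree: B1–B2, B2–B3, B2–B4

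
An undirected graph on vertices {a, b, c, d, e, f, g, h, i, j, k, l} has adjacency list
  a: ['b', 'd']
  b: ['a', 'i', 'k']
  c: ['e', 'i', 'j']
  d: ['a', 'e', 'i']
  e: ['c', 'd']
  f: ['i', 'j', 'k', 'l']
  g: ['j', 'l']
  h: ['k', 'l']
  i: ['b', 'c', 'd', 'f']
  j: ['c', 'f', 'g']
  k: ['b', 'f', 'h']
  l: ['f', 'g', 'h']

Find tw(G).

A width-3 tree decomposition is:
Bags: B1 = {a, c, d, e}  B2 = {a, c, d, i}  B3 = {a, b, c, i}  B4 = {b, c, i, j}  B5 = {b, f, i, j}  B6 = {b, f, j, k}  B7 = {f, g, j, k}  B8 = {f, g, k, l}  B9 = {g, h, k, l}
Tree: B1–B2, B2–B3, B3–B4, B4–B5, B5–B6, B6–B7, B7–B8, B8–B9
Each bag holds 4 vertices, so the decomposition has width 3, which upper-bounds the treewidth. For the lower bound: the 4 vertex sets {a,d,e}, {c}, {i}, {b,f,j,k} are disjoint, each induces a connected subgraph, and every pair is joined by at least one edge of G. Contracting each set to a single vertex therefore yields K_{4} as a minor, and since treewidth is minor-monotone, tw(G) ≥ tw(K_{4}) = 3. Hence tw(G) = 3 exactly.

3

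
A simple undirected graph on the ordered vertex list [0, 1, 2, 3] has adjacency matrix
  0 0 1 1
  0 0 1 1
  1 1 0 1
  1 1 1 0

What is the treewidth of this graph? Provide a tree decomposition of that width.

The largest bag has 3 vertices, giving width 2; this decomposition certifies tw(G) ≤ 2. On the other hand G contains the 3-clique {0, 2, 3}. A clique must lie in a single bag of any decomposition, so no decomposition can have width below 2. Therefore the treewidth is 2.

Treewidth 2.
Bags: B1 = {1, 2, 3}  B2 = {0, 2, 3}
Tree: B1–B2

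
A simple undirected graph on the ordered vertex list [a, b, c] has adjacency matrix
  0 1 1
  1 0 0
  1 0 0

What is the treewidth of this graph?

A width-1 tree decomposition is:
Bags: B1 = {a, c}  B2 = {a, b}
Tree: B1–B2
Each bag holds 2 vertices, so the decomposition has width 1, which upper-bounds the treewidth. Any graph with an edge has treewidth ≥ 1, and G has the edge a–c. Therefore the treewidth is 1.

1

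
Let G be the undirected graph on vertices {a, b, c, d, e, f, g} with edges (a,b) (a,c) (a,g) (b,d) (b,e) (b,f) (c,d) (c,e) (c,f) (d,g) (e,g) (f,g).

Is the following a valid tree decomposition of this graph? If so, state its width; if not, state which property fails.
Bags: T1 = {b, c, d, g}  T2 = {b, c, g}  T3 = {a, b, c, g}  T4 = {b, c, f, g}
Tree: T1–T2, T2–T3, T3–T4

No — vertex e appears in no bag.

A tree decomposition must satisfy three properties: every vertex lies in some bag; for every edge, both endpoints lie together in some bag; and for every vertex, the bags containing it form a connected subtree. Here vertex e appears in no bag, so the decomposition is invalid.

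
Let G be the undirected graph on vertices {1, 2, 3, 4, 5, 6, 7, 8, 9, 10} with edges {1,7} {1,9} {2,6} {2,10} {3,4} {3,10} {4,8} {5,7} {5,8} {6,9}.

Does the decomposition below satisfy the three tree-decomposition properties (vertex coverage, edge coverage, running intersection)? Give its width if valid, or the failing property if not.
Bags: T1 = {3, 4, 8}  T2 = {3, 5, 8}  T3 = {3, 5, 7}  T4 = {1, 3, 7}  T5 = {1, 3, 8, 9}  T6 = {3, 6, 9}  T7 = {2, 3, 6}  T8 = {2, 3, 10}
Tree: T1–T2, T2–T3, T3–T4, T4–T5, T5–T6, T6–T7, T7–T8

A tree decomposition must satisfy three properties: every vertex lies in some bag; for every edge, both endpoints lie together in some bag; and for every vertex, the bags containing it form a connected subtree. Here bags containing vertex 8 are not connected in the tree, so the decomposition is invalid.

No — bags containing vertex 8 are not connected in the tree.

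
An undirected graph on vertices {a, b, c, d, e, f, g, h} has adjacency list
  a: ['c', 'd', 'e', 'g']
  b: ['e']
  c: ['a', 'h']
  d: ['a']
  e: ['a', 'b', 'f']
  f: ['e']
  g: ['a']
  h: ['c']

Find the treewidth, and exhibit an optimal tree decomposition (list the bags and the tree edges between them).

Treewidth 1.
One such decomposition:
Bags: B1 = {b, e}  B2 = {a, e}  B3 = {a, c}  B4 = {e, f}  B5 = {a, d}  B6 = {a, g}  B7 = {c, h}
Tree: B1–B2, B2–B3, B1–B4, B2–B5, B2–B6, B3–B7

Every bag has size at most 2, so the width is 2 − 1 = 1 and tw(G) ≤ 1. G has an edge, so its treewidth is at least 1. Combining the bounds, tw(G) = 1.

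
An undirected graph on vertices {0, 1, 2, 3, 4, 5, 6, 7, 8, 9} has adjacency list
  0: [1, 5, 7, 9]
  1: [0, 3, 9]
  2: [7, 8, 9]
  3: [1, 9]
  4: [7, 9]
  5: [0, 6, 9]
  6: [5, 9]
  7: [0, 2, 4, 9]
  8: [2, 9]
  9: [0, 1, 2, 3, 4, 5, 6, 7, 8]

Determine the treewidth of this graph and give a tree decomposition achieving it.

Treewidth 2.
Bags: B1 = {4, 7, 9}  B2 = {0, 7, 9}  B3 = {0, 1, 9}  B4 = {1, 3, 9}  B5 = {0, 5, 9}  B6 = {5, 6, 9}  B7 = {2, 7, 9}  B8 = {2, 8, 9}
Tree: B1–B2, B2–B3, B3–B4, B3–B5, B5–B6, B2–B7, B7–B8

Every bag has size at most 3, so the width is 3 − 1 = 2 and tw(G) ≤ 2. On the other hand G contains the 3-clique {0, 1, 9}. A clique must lie in a single bag of any decomposition, so no decomposition can have width below 2. Hence tw(G) = 2 exactly.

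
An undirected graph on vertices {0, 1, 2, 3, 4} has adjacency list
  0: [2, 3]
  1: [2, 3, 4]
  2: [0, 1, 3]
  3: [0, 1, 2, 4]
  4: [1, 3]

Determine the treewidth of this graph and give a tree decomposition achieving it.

Treewidth 2.
Bags: B1 = {1, 3, 4}  B2 = {1, 2, 3}  B3 = {0, 2, 3}
Tree: B1–B2, B2–B3

Each bag holds 3 vertices, so the decomposition has width 2, which upper-bounds the treewidth. For the lower bound, the 3 vertices {0, 2, 3} are pairwise adjacent, and any tree decomposition puts a clique entirely inside one bag — forcing width ≥ 2. The upper and lower bounds meet at 2, so that is the treewidth.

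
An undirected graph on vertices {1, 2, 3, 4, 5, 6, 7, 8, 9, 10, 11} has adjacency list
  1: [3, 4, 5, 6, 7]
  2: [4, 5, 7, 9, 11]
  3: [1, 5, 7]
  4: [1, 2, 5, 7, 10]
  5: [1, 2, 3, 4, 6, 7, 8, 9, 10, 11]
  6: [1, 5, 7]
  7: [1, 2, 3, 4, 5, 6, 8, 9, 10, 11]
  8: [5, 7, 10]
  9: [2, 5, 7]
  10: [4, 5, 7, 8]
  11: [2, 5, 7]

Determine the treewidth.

A width-3 tree decomposition is:
Bags: B1 = {1, 3, 5, 7}  B2 = {1, 4, 5, 7}  B3 = {2, 4, 5, 7}  B4 = {2, 5, 7, 11}  B5 = {4, 5, 7, 10}  B6 = {2, 5, 7, 9}  B7 = {1, 5, 6, 7}  B8 = {5, 7, 8, 10}
Tree: B1–B2, B2–B3, B3–B4, B2–B5, B3–B6, B2–B7, B5–B8
The largest bag has 4 vertices, giving width 3; this decomposition certifies tw(G) ≤ 3. Conversely, {1, 3, 5, 7} is a clique of size 4, and the vertices of any clique must share a bag in every tree decomposition; so some bag has ≥ 4 vertices and tw(G) ≥ 3. Combining the bounds, tw(G) = 3.

3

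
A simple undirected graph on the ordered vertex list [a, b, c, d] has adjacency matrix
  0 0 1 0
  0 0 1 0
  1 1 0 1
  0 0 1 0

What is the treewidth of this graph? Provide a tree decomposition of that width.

The largest bag has 2 vertices, giving width 1; this decomposition certifies tw(G) ≤ 1. Any graph with an edge has treewidth ≥ 1, and G has the edge a–c. Combining the bounds, tw(G) = 1.

Treewidth 1.
One optimal decomposition is:
Bags: B1 = {a, c}  B2 = {b, c}  B3 = {c, d}
Tree: B1–B2, B2–B3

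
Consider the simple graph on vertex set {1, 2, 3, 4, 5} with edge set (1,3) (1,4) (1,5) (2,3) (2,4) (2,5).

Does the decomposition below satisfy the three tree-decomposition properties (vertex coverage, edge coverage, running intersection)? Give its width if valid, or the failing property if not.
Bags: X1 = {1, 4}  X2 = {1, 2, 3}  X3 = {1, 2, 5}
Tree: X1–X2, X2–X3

A tree decomposition must satisfy three properties: every vertex lies in some bag; for every edge, both endpoints lie together in some bag; and for every vertex, the bags containing it form a connected subtree. Here edge (2,4) lies in no bag, so the decomposition is invalid.

No — edge (2,4) lies in no bag.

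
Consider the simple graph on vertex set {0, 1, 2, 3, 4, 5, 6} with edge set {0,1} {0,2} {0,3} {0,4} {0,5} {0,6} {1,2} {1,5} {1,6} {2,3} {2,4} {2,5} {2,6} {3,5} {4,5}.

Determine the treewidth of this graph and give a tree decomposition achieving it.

Each bag holds 4 vertices, so the decomposition has width 3, which upper-bounds the treewidth. Conversely, {0, 1, 2, 5} is a clique of size 4, and the vertices of any clique must share a bag in every tree decomposition; so some bag has ≥ 4 vertices and tw(G) ≥ 3. Combining the bounds, tw(G) = 3.

Treewidth 3.
One optimal decomposition is:
Bags: B1 = {0, 2, 3, 5}  B2 = {0, 1, 2, 5}  B3 = {0, 2, 4, 5}  B4 = {0, 1, 2, 6}
Tree: B1–B2, B1–B3, B2–B4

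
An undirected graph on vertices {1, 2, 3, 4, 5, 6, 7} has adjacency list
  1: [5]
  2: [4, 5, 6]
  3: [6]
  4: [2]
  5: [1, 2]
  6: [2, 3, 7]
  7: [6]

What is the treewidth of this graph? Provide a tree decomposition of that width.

Treewidth 1.
Bags: B1 = {2, 5}  B2 = {2, 6}  B3 = {2, 4}  B4 = {6, 7}  B5 = {3, 6}  B6 = {1, 5}
Tree: B1–B2, B2–B3, B2–B4, B4–B5, B1–B6

Each bag holds 2 vertices, so the decomposition has width 1, which upper-bounds the treewidth. G has an edge, so its treewidth is at least 1. The upper and lower bounds meet at 1, so that is the treewidth.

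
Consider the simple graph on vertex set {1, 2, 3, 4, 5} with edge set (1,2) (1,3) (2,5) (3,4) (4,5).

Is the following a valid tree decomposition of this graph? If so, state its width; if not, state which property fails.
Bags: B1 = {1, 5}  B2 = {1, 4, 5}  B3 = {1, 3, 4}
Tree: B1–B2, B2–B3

A tree decomposition must satisfy three properties: every vertex lies in some bag; for every edge, both endpoints lie together in some bag; and for every vertex, the bags containing it form a connected subtree. Here vertex 2 appears in no bag, so the decomposition is invalid.

No — vertex 2 appears in no bag.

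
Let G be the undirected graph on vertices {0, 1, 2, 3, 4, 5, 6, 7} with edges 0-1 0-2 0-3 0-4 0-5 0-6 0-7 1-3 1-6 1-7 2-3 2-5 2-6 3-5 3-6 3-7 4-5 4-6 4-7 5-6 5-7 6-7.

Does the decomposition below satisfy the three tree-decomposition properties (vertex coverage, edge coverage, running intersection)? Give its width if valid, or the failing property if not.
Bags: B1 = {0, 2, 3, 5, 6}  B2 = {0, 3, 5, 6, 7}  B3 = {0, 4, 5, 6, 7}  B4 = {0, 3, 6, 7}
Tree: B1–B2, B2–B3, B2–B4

No — vertex 1 appears in no bag.

A tree decomposition must satisfy three properties: every vertex lies in some bag; for every edge, both endpoints lie together in some bag; and for every vertex, the bags containing it form a connected subtree. Here vertex 1 appears in no bag, so the decomposition is invalid.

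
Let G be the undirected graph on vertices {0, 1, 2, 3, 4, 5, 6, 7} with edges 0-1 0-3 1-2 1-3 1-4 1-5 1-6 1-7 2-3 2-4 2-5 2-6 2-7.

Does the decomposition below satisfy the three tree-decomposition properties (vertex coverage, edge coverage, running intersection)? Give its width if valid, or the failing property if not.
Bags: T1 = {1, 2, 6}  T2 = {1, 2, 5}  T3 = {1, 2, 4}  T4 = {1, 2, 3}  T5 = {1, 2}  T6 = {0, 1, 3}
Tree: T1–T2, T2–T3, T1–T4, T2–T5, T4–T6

No — vertex 7 appears in no bag.

A tree decomposition must satisfy three properties: every vertex lies in some bag; for every edge, both endpoints lie together in some bag; and for every vertex, the bags containing it form a connected subtree. Here vertex 7 appears in no bag, so the decomposition is invalid.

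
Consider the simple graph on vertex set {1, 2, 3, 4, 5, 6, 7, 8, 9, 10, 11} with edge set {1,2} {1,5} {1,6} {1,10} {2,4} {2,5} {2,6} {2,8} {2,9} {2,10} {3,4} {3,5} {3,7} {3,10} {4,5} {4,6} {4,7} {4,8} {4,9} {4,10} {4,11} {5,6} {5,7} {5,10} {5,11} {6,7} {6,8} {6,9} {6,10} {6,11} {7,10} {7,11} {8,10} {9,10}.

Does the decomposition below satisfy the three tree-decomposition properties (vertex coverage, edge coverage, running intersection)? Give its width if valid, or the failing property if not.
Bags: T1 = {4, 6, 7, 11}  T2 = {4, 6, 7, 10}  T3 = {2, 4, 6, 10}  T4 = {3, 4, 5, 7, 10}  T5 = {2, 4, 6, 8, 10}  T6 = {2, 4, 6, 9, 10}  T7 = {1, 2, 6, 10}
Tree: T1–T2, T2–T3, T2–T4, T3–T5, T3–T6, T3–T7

A tree decomposition must satisfy three properties: every vertex lies in some bag; for every edge, both endpoints lie together in some bag; and for every vertex, the bags containing it form a connected subtree. Here edge (11,5) lies in no bag, so the decomposition is invalid.

No — edge (11,5) lies in no bag.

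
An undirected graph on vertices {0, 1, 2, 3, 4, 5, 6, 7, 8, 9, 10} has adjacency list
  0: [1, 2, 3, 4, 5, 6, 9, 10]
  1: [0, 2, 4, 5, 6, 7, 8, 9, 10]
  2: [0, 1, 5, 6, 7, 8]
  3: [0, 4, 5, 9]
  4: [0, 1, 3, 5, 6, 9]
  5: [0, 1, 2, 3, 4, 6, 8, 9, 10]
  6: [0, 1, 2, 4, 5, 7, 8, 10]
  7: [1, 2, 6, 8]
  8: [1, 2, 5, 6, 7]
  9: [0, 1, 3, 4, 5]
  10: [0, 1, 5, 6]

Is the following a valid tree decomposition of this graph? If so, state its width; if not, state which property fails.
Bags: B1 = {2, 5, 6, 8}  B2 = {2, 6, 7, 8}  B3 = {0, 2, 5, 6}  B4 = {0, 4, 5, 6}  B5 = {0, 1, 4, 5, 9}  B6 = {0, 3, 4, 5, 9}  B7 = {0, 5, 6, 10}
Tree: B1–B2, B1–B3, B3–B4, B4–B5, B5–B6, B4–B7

No — edge (8,1) lies in no bag.

A tree decomposition must satisfy three properties: every vertex lies in some bag; for every edge, both endpoints lie together in some bag; and for every vertex, the bags containing it form a connected subtree. Here edge (8,1) lies in no bag, so the decomposition is invalid.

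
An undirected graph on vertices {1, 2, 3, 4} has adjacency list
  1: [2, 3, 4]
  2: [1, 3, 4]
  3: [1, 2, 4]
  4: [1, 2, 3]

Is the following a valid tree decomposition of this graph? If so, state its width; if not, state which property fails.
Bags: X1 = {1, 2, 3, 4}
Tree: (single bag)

Vertex coverage: the bags together contain {1, 2, 3, 4}, the full vertex set. Edge coverage: each edge of G has both endpoints in at least one bag. Running intersection: for every vertex, the bags containing it form a connected subtree. All three properties hold, so this is a valid tree decomposition of width max|bag| − 1 = 3, and hence tw(G) ≤ 3.

Yes; width 3.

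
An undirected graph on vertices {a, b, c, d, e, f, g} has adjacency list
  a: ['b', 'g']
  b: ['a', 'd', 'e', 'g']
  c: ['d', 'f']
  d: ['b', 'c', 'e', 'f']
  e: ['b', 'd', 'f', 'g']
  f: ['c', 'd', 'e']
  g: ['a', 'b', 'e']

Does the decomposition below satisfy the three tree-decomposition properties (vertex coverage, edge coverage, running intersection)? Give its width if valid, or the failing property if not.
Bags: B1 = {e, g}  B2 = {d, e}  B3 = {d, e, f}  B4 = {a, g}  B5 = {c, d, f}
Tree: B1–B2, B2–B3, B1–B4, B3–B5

A tree decomposition must satisfy three properties: every vertex lies in some bag; for every edge, both endpoints lie together in some bag; and for every vertex, the bags containing it form a connected subtree. Here vertex b appears in no bag, so the decomposition is invalid.

No — vertex b appears in no bag.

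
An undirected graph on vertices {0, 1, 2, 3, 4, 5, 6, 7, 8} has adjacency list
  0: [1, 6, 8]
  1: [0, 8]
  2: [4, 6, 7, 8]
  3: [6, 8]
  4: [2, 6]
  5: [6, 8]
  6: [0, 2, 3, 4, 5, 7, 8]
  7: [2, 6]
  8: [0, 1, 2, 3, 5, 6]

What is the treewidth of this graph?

2

A width-2 tree decomposition is:
Bags: B1 = {0, 6, 8}  B2 = {0, 1, 8}  B3 = {3, 6, 8}  B4 = {2, 6, 8}  B5 = {2, 4, 6}  B6 = {2, 6, 7}  B7 = {5, 6, 8}
Tree: B1–B2, B1–B3, B3–B4, B4–B5, B4–B6, B4–B7
Every bag has size at most 3, so the width is 3 − 1 = 2 and tw(G) ≤ 2. For the lower bound, the 3 vertices {0, 1, 8} are pairwise adjacent, and any tree decomposition puts a clique entirely inside one bag — forcing width ≥ 2. The upper and lower bounds meet at 2, so that is the treewidth.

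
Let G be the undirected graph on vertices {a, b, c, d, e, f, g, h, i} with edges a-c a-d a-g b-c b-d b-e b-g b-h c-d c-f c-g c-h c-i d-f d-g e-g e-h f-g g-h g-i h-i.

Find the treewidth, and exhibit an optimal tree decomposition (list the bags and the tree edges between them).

The largest bag has 4 vertices, giving width 3; this decomposition certifies tw(G) ≤ 3. For the lower bound, the 4 vertices {b, e, g, h} are pairwise adjacent, and any tree decomposition puts a clique entirely inside one bag — forcing width ≥ 3. Combining the bounds, tw(G) = 3.

Treewidth 3.
One optimal decomposition is:
Bags: B1 = {c, d, f, g}  B2 = {b, c, d, g}  B3 = {b, c, g, h}  B4 = {a, c, d, g}  B5 = {b, e, g, h}  B6 = {c, g, h, i}
Tree: B1–B2, B2–B3, B2–B4, B3–B5, B3–B6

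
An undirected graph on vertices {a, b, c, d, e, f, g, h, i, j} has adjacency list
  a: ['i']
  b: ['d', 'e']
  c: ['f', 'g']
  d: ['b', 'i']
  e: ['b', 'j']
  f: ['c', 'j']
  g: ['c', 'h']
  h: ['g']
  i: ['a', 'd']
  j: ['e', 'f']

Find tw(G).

A width-1 tree decomposition is:
Bags: B1 = {g, h}  B2 = {c, g}  B3 = {c, f}  B4 = {f, j}  B5 = {e, j}  B6 = {b, e}  B7 = {b, d}  B8 = {d, i}  B9 = {a, i}
Tree: B1–B2, B2–B3, B3–B4, B4–B5, B5–B6, B6–B7, B7–B8, B8–B9
The largest bag has 2 vertices, giving width 1; this decomposition certifies tw(G) ≤ 1. Since G has at least one edge (e.g. h–g), it is not an edgeless graph, so tw(G) ≥ 1. Therefore the treewidth is 1.

1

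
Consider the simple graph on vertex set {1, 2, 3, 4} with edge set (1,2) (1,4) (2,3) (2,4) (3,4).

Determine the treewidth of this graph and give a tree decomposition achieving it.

Each bag holds 3 vertices, so the decomposition has width 2, which upper-bounds the treewidth. On the other hand G contains the 3-clique {1, 2, 4}. A clique must lie in a single bag of any decomposition, so no decomposition can have width below 2. Therefore the treewidth is 2.

Treewidth 2.
One such decomposition:
Bags: B1 = {1, 2, 4}  B2 = {2, 3, 4}
Tree: B1–B2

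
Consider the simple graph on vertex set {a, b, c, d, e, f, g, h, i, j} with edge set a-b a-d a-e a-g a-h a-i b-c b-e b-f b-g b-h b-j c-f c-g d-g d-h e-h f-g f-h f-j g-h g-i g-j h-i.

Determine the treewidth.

3

A width-3 tree decomposition is:
Bags: B1 = {b, c, f, g}  B2 = {b, f, g, h}  B3 = {a, b, g, h}  B4 = {a, d, g, h}  B5 = {a, b, e, h}  B6 = {b, f, g, j}  B7 = {a, g, h, i}
Tree: B1–B2, B2–B3, B3–B4, B3–B5, B2–B6, B4–B7
Each bag holds 4 vertices, so the decomposition has width 3, which upper-bounds the treewidth. Conversely, {b, f, g, j} is a clique of size 4, and the vertices of any clique must share a bag in every tree decomposition; so some bag has ≥ 4 vertices and tw(G) ≥ 3. Hence tw(G) = 3 exactly.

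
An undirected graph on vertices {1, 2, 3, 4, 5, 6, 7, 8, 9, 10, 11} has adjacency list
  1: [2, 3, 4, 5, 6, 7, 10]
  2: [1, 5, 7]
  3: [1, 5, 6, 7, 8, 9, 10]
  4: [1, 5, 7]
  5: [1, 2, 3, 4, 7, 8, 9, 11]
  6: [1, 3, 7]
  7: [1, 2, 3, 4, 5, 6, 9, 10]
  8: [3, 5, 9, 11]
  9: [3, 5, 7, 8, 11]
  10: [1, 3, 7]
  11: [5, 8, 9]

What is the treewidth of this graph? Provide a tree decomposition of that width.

Treewidth 3.
One optimal decomposition is:
Bags: B1 = {1, 3, 5, 7}  B2 = {1, 2, 5, 7}  B3 = {3, 5, 7, 9}  B4 = {1, 4, 5, 7}  B5 = {1, 3, 6, 7}  B6 = {3, 5, 8, 9}  B7 = {5, 8, 9, 11}  B8 = {1, 3, 7, 10}
Tree: B1–B2, B1–B3, B1–B4, B1–B5, B3–B6, B6–B7, B1–B8

Each bag holds 4 vertices, so the decomposition has width 3, which upper-bounds the treewidth. On the other hand G contains the 4-clique {1, 3, 7, 10}. A clique must lie in a single bag of any decomposition, so no decomposition can have width below 3. Therefore the treewidth is 3.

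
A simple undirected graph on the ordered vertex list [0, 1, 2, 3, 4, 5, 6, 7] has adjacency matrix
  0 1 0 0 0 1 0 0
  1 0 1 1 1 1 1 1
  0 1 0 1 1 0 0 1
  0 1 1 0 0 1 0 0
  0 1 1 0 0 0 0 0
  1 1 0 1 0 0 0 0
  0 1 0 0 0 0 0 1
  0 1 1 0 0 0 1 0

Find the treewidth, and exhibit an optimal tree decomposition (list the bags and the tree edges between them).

The largest bag has 3 vertices, giving width 2; this decomposition certifies tw(G) ≤ 2. For the lower bound, the 3 vertices {0, 1, 5} are pairwise adjacent, and any tree decomposition puts a clique entirely inside one bag — forcing width ≥ 2. Therefore the treewidth is 2.

Treewidth 2.
One such decomposition:
Bags: B1 = {1, 3, 5}  B2 = {0, 1, 5}  B3 = {1, 2, 3}  B4 = {1, 2, 7}  B5 = {1, 2, 4}  B6 = {1, 6, 7}
Tree: B1–B2, B1–B3, B3–B4, B3–B5, B4–B6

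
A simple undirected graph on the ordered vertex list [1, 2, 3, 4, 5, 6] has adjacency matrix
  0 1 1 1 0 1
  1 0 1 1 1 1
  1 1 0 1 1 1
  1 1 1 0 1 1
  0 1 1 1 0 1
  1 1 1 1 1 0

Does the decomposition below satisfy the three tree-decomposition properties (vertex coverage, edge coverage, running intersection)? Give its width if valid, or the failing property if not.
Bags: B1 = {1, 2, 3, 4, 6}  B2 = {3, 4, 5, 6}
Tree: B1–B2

No — edge (2,5) lies in no bag.

A tree decomposition must satisfy three properties: every vertex lies in some bag; for every edge, both endpoints lie together in some bag; and for every vertex, the bags containing it form a connected subtree. Here edge (2,5) lies in no bag, so the decomposition is invalid.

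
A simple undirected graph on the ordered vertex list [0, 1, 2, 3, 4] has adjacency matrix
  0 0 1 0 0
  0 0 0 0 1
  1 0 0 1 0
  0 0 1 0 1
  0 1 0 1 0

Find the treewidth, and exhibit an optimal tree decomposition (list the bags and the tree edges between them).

Each bag holds 2 vertices, so the decomposition has width 1, which upper-bounds the treewidth. Since G has at least one edge (e.g. 1–4), it is not an edgeless graph, so tw(G) ≥ 1. Therefore the treewidth is 1.

Treewidth 1.
Bags: B1 = {1, 4}  B2 = {3, 4}  B3 = {2, 3}  B4 = {0, 2}
Tree: B1–B2, B2–B3, B3–B4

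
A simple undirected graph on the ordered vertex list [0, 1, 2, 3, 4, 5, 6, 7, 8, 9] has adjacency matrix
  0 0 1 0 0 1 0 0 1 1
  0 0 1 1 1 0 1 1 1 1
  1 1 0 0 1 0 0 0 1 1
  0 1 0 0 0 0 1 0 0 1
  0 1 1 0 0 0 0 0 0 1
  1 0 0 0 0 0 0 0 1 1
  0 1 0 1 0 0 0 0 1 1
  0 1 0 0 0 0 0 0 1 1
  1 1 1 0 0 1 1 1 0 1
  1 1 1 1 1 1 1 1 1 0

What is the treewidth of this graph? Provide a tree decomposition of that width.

Every bag has size at most 4, so the width is 4 − 1 = 3 and tw(G) ≤ 3. Conversely, {0, 2, 8, 9} is a clique of size 4, and the vertices of any clique must share a bag in every tree decomposition; so some bag has ≥ 4 vertices and tw(G) ≥ 3. Hence tw(G) = 3 exactly.

Treewidth 3.
One optimal decomposition is:
Bags: B1 = {1, 2, 8, 9}  B2 = {0, 2, 8, 9}  B3 = {1, 6, 8, 9}  B4 = {1, 2, 4, 9}  B5 = {1, 3, 6, 9}  B6 = {1, 7, 8, 9}  B7 = {0, 5, 8, 9}
Tree: B1–B2, B1–B3, B1–B4, B3–B5, B3–B6, B2–B7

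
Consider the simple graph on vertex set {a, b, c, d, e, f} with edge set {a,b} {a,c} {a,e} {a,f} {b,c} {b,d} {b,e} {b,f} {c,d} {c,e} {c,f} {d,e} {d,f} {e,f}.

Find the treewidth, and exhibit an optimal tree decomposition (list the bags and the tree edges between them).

Each bag holds 5 vertices, so the decomposition has width 4, which upper-bounds the treewidth. On the other hand G contains the 5-clique {b, c, d, e, f}. A clique must lie in a single bag of any decomposition, so no decomposition can have width below 4. The upper and lower bounds meet at 4, so that is the treewidth.

Treewidth 4.
One optimal decomposition is:
Bags: B1 = {a, b, c, e, f}  B2 = {b, c, d, e, f}
Tree: B1–B2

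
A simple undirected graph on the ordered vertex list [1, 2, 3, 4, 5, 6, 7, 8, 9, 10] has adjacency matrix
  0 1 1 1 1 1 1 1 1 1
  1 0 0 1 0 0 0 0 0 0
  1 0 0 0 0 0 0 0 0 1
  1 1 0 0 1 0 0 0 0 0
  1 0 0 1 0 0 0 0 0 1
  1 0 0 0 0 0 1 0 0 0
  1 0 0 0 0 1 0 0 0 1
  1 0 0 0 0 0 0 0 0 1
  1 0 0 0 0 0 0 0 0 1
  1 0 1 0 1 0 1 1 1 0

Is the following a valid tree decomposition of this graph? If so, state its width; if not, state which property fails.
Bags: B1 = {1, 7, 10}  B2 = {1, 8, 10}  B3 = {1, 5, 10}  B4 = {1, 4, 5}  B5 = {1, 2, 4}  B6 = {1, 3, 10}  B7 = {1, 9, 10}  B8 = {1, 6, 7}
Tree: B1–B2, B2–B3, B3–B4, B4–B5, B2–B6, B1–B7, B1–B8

Vertex coverage: the bags together contain {1, 2, 3, 4, 5, 6, 7, 8, 9, 10}, the full vertex set. Edge coverage: each edge of G has both endpoints in at least one bag. Running intersection: for every vertex, the bags containing it form a connected subtree. All three properties hold, so this is a valid tree decomposition of width max|bag| − 1 = 2, and hence tw(G) ≤ 2.

Yes; width 2.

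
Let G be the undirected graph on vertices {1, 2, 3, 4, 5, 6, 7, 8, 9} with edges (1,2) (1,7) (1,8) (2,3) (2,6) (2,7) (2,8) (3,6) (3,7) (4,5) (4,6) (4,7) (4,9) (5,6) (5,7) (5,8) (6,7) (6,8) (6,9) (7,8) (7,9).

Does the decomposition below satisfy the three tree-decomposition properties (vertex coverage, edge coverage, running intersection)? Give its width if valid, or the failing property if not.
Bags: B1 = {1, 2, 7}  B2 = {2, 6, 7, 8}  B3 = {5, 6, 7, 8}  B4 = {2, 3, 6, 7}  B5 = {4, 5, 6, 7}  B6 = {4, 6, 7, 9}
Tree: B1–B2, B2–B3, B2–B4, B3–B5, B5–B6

A tree decomposition must satisfy three properties: every vertex lies in some bag; for every edge, both endpoints lie together in some bag; and for every vertex, the bags containing it form a connected subtree. Here edge (8,1) lies in no bag, so the decomposition is invalid.

No — edge (8,1) lies in no bag.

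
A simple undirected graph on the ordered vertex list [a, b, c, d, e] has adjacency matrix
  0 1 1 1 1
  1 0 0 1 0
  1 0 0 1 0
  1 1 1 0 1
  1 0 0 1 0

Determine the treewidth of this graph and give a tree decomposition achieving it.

Treewidth 2.
One such decomposition:
Bags: B1 = {a, d, e}  B2 = {a, c, d}  B3 = {a, b, d}
Tree: B1–B2, B1–B3

Every bag has size at most 3, so the width is 3 − 1 = 2 and tw(G) ≤ 2. Conversely, {a, d, e} is a clique of size 3, and the vertices of any clique must share a bag in every tree decomposition; so some bag has ≥ 3 vertices and tw(G) ≥ 2. Hence tw(G) = 2 exactly.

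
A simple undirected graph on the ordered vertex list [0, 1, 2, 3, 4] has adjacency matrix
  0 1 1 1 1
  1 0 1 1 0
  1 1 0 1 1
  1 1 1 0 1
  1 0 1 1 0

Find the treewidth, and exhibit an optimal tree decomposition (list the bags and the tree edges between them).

Every bag has size at most 4, so the width is 4 − 1 = 3 and tw(G) ≤ 3. On the other hand G contains the 4-clique {0, 1, 2, 3}. A clique must lie in a single bag of any decomposition, so no decomposition can have width below 3. Therefore the treewidth is 3.

Treewidth 3.
Bags: B1 = {0, 2, 3, 4}  B2 = {0, 1, 2, 3}
Tree: B1–B2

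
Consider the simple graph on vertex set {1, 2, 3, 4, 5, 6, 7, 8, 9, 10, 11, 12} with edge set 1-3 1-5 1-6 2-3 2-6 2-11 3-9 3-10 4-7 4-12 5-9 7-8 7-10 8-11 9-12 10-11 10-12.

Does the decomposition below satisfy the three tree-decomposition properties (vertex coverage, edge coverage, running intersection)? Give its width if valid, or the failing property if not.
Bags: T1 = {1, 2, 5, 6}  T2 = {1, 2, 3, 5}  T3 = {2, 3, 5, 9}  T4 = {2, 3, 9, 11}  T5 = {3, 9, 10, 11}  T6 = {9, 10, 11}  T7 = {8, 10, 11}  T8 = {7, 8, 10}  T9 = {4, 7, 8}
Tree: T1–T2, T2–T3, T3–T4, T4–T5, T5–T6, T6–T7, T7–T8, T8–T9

A tree decomposition must satisfy three properties: every vertex lies in some bag; for every edge, both endpoints lie together in some bag; and for every vertex, the bags containing it form a connected subtree. Here vertex 12 appears in no bag, so the decomposition is invalid.

No — vertex 12 appears in no bag.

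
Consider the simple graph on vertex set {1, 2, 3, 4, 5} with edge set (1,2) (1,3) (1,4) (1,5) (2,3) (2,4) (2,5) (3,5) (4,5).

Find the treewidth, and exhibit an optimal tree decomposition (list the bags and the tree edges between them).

Treewidth 3.
One such decomposition:
Bags: B1 = {1, 2, 3, 5}  B2 = {1, 2, 4, 5}
Tree: B1–B2

Each bag holds 4 vertices, so the decomposition has width 3, which upper-bounds the treewidth. For the lower bound, the 4 vertices {1, 2, 3, 5} are pairwise adjacent, and any tree decomposition puts a clique entirely inside one bag — forcing width ≥ 3. The upper and lower bounds meet at 3, so that is the treewidth.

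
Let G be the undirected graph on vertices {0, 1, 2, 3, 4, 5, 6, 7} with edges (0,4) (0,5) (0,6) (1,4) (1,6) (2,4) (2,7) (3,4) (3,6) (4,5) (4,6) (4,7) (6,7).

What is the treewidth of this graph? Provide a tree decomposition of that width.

Treewidth 2.
One such decomposition:
Bags: B1 = {0, 4, 6}  B2 = {4, 6, 7}  B3 = {3, 4, 6}  B4 = {0, 4, 5}  B5 = {1, 4, 6}  B6 = {2, 4, 7}
Tree: B1–B2, B1–B3, B1–B4, B1–B5, B2–B6

Each bag holds 3 vertices, so the decomposition has width 2, which upper-bounds the treewidth. Conversely, {2, 4, 7} is a clique of size 3, and the vertices of any clique must share a bag in every tree decomposition; so some bag has ≥ 3 vertices and tw(G) ≥ 2. Combining the bounds, tw(G) = 2.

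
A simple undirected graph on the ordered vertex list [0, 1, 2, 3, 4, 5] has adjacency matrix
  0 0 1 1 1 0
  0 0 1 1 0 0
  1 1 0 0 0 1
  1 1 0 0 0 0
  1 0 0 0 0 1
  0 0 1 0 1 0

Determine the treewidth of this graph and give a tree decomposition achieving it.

Each bag holds 3 vertices, so the decomposition has width 2, which upper-bounds the treewidth. For the lower bound, G contains the cycle 4–5–2–0–4, so G is not a forest; only forests have treewidth ≤ 1, hence tw(G) ≥ 2. Combining the bounds, tw(G) = 2.

Treewidth 2.
Bags: B1 = {0, 4, 5}  B2 = {0, 2, 5}  B3 = {0, 2, 3}  B4 = {1, 2, 3}
Tree: B1–B2, B2–B3, B3–B4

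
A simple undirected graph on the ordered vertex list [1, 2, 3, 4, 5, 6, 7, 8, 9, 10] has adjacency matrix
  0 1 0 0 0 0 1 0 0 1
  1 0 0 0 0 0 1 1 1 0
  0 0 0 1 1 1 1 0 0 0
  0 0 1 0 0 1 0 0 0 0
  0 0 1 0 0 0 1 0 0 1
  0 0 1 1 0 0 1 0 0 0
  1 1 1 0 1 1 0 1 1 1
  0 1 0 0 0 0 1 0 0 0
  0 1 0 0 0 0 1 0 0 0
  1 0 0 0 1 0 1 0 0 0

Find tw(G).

2

A width-2 tree decomposition is:
Bags: B1 = {5, 7, 10}  B2 = {1, 7, 10}  B3 = {3, 5, 7}  B4 = {3, 6, 7}  B5 = {1, 2, 7}  B6 = {3, 4, 6}  B7 = {2, 7, 9}  B8 = {2, 7, 8}
Tree: B1–B2, B1–B3, B3–B4, B2–B5, B4–B6, B5–B7, B7–B8
Each bag holds 3 vertices, so the decomposition has width 2, which upper-bounds the treewidth. For the lower bound, the 3 vertices {3, 4, 6} are pairwise adjacent, and any tree decomposition puts a clique entirely inside one bag — forcing width ≥ 2. Hence tw(G) = 2 exactly.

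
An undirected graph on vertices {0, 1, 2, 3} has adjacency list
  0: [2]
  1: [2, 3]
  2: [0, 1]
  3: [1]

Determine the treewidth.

1

A width-1 tree decomposition is:
Bags: B1 = {1, 3}  B2 = {1, 2}  B3 = {0, 2}
Tree: B1–B2, B2–B3
Every bag has size at most 2, so the width is 2 − 1 = 1 and tw(G) ≤ 1. G has an edge, so its treewidth is at least 1. Therefore the treewidth is 1.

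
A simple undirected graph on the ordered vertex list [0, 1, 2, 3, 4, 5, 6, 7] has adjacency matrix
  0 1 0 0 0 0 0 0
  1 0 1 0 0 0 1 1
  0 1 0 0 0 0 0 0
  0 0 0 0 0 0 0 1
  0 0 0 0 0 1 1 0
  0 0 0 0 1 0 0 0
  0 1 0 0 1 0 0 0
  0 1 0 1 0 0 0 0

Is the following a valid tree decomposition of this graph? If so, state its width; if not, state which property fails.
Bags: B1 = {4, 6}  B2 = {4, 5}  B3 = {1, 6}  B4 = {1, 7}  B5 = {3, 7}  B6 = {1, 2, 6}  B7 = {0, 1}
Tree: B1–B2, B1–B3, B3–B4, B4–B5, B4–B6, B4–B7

A tree decomposition must satisfy three properties: every vertex lies in some bag; for every edge, both endpoints lie together in some bag; and for every vertex, the bags containing it form a connected subtree. Here bags containing vertex 6 are not connected in the tree, so the decomposition is invalid.

No — bags containing vertex 6 are not connected in the tree.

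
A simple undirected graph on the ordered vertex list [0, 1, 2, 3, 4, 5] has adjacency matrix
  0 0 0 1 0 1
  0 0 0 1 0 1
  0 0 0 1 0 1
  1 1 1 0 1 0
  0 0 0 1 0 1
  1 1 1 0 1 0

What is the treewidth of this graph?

2

A width-2 tree decomposition is:
Bags: B1 = {0, 3, 5}  B2 = {2, 3, 5}  B3 = {3, 4, 5}  B4 = {1, 3, 5}
Tree: B1–B2, B2–B3, B3–B4
Every bag has size at most 3, so the width is 3 − 1 = 2 and tw(G) ≤ 2. The edges 3–0–5–2–3 form a cycle, so G is not a tree and its treewidth is at least 2. Combining the bounds, tw(G) = 2.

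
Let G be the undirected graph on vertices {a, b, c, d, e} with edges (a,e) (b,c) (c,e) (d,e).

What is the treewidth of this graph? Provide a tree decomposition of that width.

Every bag has size at most 2, so the width is 2 − 1 = 1 and tw(G) ≤ 1. Since G has at least one edge (e.g. c–b), it is not an edgeless graph, so tw(G) ≥ 1. Hence tw(G) = 1 exactly.

Treewidth 1.
One optimal decomposition is:
Bags: B1 = {b, c}  B2 = {c, e}  B3 = {d, e}  B4 = {a, e}
Tree: B1–B2, B2–B3, B3–B4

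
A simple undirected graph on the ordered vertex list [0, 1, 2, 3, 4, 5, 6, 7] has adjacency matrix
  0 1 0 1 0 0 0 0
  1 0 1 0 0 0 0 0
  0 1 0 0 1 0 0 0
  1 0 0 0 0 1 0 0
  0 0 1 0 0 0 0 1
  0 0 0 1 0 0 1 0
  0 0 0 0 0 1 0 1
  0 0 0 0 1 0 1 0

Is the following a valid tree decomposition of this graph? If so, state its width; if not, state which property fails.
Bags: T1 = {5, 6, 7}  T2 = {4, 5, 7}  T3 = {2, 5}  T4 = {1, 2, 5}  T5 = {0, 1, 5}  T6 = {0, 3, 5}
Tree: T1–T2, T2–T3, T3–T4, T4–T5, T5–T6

No — edge (4,2) lies in no bag.

A tree decomposition must satisfy three properties: every vertex lies in some bag; for every edge, both endpoints lie together in some bag; and for every vertex, the bags containing it form a connected subtree. Here edge (4,2) lies in no bag, so the decomposition is invalid.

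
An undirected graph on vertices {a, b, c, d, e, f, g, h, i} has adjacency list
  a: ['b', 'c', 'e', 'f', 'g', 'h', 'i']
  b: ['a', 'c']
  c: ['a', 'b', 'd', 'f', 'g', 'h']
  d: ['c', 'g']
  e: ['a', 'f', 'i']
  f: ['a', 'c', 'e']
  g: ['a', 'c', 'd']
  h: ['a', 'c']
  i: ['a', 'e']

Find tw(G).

2

A width-2 tree decomposition is:
Bags: B1 = {a, c, f}  B2 = {a, b, c}  B3 = {a, c, g}  B4 = {a, c, h}  B5 = {a, e, f}  B6 = {a, e, i}  B7 = {c, d, g}
Tree: B1–B2, B1–B3, B3–B4, B1–B5, B5–B6, B3–B7
Every bag has size at most 3, so the width is 3 − 1 = 2 and tw(G) ≤ 2. For the lower bound, the 3 vertices {c, d, g} are pairwise adjacent, and any tree decomposition puts a clique entirely inside one bag — forcing width ≥ 2. The upper and lower bounds meet at 2, so that is the treewidth.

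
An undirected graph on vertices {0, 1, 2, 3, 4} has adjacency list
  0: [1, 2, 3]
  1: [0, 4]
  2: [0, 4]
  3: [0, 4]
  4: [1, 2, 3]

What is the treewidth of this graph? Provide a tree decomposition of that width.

Treewidth 2.
Bags: B1 = {0, 3, 4}  B2 = {0, 2, 4}  B3 = {0, 1, 4}
Tree: B1–B2, B2–B3

Each bag holds 3 vertices, so the decomposition has width 2, which upper-bounds the treewidth. The edges 4–3–0–2–4 form a cycle, so G is not a tree and its treewidth is at least 2. The upper and lower bounds meet at 2, so that is the treewidth.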